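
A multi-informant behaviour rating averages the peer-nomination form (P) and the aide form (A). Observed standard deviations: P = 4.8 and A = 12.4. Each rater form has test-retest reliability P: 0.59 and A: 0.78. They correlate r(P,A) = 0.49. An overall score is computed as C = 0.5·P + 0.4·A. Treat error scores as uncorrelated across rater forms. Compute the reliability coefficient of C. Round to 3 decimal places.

Var(C) = 0.5²·4.8² + 0.4²·12.4² + 2·[0.2·4.8·12.4·0.49] = 30.3616 + 11.6659 = 42.0275.
Under uncorrelated errors the observed covariances equal the true-score covariances, so only the own-variance terms attenuate.
True-score variance = [0.5²·4.8²·0.59 + 0.4²·12.4²·0.78] + 11.6659 = 22.5876 + 11.6659 = 34.2536.
Reliability = 34.2536 / 42.0275 = 0.815.

0.815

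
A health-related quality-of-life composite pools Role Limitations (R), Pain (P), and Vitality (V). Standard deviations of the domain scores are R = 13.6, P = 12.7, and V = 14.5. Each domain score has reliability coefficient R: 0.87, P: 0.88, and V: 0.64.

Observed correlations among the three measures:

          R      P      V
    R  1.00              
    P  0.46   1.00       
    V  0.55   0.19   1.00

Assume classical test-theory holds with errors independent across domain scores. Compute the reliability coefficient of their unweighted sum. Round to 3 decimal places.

Var(R+P+V) = 13.6² + 12.7² + 14.5² + 2·[13.6·12.7·0.46 + 13.6·14.5·0.55 + 12.7·14.5·0.19] = 556.5 + 445.799 = 1002.3.
Because errors are independent across components, Cov(Tᵢ,Tⱼ) = Cov(Xᵢ,Xⱼ); the off-diagonal part of the true-score variance is the same as above.
True-score variance = [13.6²·0.87 + 12.7²·0.88 + 14.5²·0.64] + 445.799 = 437.41 + 445.799 = 883.21.
Reliability = 883.21 / 1002.3 = 0.881.

0.881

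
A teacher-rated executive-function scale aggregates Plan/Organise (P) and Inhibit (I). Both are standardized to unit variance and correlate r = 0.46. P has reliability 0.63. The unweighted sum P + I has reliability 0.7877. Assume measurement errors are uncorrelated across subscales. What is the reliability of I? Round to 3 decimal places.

Var(P+I) = 2 + 2·0.46 = 2.920.
True-score variance = ρ_P + ρ_I + 2·0.46, so 0.7877 = (0.63 + ρ_I + 0.92) / 2.920.
ρ_I = 0.7877·2.920 − 0.63 − 0.92 = 0.750.

0.750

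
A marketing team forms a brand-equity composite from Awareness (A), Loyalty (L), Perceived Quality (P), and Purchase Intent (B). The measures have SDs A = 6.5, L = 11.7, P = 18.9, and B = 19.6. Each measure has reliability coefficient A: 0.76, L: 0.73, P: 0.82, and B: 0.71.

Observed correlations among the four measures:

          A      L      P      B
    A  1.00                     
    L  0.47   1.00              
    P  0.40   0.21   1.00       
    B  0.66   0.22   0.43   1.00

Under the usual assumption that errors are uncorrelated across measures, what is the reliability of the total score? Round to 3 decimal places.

0.874

Var(A+L+P+B) = 6.5² + 11.7² + 18.9² + 19.6² + 2·[6.5·11.7·0.47 + 6.5·18.9·0.40 + 6.5·19.6·0.66 + 11.7·18.9·0.21 + 11.7·19.6·0.22 + 18.9·19.6·0.43] = 920.51 + 850.289 = 1770.8.
Under uncorrelated errors the observed covariances equal the true-score covariances, so only the own-variance terms attenuate.
True-score variance = [6.5²·0.76 + 11.7²·0.73 + 18.9²·0.82 + 19.6²·0.71] + 850.289 = 697.706 + 850.289 = 1547.99.
Reliability = 1547.99 / 1770.8 = 0.874.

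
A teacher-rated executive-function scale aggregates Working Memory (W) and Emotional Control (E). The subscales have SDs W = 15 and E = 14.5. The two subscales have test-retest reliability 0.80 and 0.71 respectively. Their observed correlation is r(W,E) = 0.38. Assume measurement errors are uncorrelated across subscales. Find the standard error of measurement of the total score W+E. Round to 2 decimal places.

10.29

Var(total) = 435.25 + 165.3 = 600.55.
True-score variance = 329.278 + 165.3 = 494.578, so reliability = 0.8235.
Error variance = 600.55 − 494.578 = 105.972; SEM = √105.972 = 10.29.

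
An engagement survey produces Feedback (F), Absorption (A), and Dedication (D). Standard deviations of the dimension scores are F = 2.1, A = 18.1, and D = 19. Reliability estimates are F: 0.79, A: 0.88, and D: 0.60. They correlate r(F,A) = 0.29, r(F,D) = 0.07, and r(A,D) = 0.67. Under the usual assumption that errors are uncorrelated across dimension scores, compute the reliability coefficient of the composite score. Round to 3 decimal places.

Var(F+A+D) = 2.1² + 18.1² + 19² + 2·[2.1·18.1·0.29 + 2.1·19·0.07 + 18.1·19·0.67] = 693.02 + 488.458 = 1181.48.
Under uncorrelated errors the observed covariances equal the true-score covariances, so only the own-variance terms attenuate.
True-score variance = [2.1²·0.79 + 18.1²·0.88 + 19²·0.60] + 488.458 = 508.381 + 488.458 = 996.839.
Reliability = 996.839 / 1181.48 = 0.844.

0.844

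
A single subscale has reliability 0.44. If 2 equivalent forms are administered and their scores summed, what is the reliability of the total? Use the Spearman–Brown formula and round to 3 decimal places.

ρ_k = kρ / (1 + (k−1)ρ) = 2·0.44 / (1 + 1·0.44) = 0.880 / 1.440 = 0.611.

0.611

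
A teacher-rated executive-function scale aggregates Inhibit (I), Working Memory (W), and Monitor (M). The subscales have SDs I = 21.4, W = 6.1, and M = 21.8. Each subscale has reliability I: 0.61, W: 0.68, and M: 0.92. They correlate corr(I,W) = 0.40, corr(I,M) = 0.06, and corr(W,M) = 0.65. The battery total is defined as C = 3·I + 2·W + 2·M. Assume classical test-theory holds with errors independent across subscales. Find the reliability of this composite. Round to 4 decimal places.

Var(C) = 3²·21.4² + 2²·6.1² + 2²·21.8² + 2·[6·21.4·6.1·0.40 + 6·21.4·21.8·0.06 + 4·6.1·21.8·0.65] = 6171.44 + 1653.98 = 7825.42.
With uncorrelated errors the cross-covariances are all true-score covariance, so they carry over unchanged; only the diagonal terms shrink to ρᵢσᵢ².
True-score variance = [3²·21.4²·0.61 + 2²·6.1²·0.68 + 2²·21.8²·0.92] + 1653.98 = 4364.29 + 1653.98 = 6018.28.
Reliability = 6018.28 / 7825.42 = 0.7691.

0.7691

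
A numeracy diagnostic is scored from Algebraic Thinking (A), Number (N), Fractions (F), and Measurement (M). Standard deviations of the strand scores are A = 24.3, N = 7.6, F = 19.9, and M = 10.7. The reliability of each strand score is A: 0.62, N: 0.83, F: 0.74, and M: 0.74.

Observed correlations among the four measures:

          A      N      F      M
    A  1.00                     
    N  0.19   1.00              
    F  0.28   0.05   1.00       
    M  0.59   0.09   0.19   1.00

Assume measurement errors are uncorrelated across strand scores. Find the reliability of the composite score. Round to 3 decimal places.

Var(A+N+F+M) = 24.3² + 7.6² + 19.9² + 10.7² + 2·[24.3·7.6·0.19 + 24.3·19.9·0.28 + 24.3·10.7·0.59 + 7.6·19.9·0.05 + 7.6·10.7·0.09 + 19.9·10.7·0.19] = 1158.75 + 758.464 = 1917.21.
Because errors are independent across components, Cov(Tᵢ,Tⱼ) = Cov(Xᵢ,Xⱼ); the off-diagonal part of the true-score variance is the same as above.
True-score variance = [24.3²·0.62 + 7.6²·0.83 + 19.9²·0.74 + 10.7²·0.74] + 758.464 = 791.815 + 758.464 = 1550.28.
Reliability = 1550.28 / 1917.21 = 0.809.

0.809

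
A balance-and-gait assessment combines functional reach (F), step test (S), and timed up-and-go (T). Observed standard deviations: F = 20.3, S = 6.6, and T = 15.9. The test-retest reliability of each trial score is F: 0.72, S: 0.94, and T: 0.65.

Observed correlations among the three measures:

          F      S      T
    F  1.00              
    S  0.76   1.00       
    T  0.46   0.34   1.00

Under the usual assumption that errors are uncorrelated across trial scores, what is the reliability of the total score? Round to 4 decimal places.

0.8387

Var(F+S+T) = 20.3² + 6.6² + 15.9² + 2·[20.3·6.6·0.76 + 20.3·15.9·0.46 + 6.6·15.9·0.34] = 708.46 + 571.957 = 1280.42.
Under uncorrelated errors the observed covariances equal the true-score covariances, so only the own-variance terms attenuate.
True-score variance = [20.3²·0.72 + 6.6²·0.94 + 15.9²·0.65] + 571.957 = 501.978 + 571.957 = 1073.93.
Reliability = 1073.93 / 1280.42 = 0.8387.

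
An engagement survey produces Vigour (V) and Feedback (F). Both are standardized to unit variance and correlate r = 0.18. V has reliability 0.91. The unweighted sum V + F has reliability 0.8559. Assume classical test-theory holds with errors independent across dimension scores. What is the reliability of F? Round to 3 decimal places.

0.750

Var(V+F) = 2 + 2·0.18 = 2.360.
True-score variance = ρ_V + ρ_F + 2·0.18, so 0.8559 = (0.91 + ρ_F + 0.36) / 2.360.
ρ_F = 0.8559·2.360 − 0.91 − 0.36 = 0.750.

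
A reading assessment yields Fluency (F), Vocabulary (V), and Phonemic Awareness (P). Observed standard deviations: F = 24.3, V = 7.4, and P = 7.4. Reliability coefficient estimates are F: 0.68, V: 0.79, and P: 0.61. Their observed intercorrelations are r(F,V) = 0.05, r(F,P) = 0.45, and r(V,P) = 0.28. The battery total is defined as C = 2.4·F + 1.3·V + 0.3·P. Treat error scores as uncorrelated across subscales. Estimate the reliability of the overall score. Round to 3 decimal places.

0.699

Var(C) = 2.4²·24.3² + 1.3²·7.4² + 0.3²·7.4² + 2·[3.12·24.3·7.4·0.05 + 0.72·24.3·7.4·0.45 + 0.39·7.4·7.4·0.28] = 3498.7 + 184.587 = 3683.28.
With uncorrelated errors the cross-covariances are all true-score covariance, so they carry over unchanged; only the diagonal terms shrink to ρᵢσᵢ².
True-score variance = [2.4²·24.3²·0.68 + 1.3²·7.4²·0.79 + 0.3²·7.4²·0.61] + 184.587 = 2388.95 + 184.587 = 2573.53.
Reliability = 2573.53 / 3683.28 = 0.699.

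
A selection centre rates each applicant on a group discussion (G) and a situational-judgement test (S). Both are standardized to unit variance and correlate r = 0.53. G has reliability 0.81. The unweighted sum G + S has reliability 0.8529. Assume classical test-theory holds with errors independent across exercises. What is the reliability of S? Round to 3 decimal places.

0.740

Var(G+S) = 2 + 2·0.53 = 3.060.
True-score variance = ρ_G + ρ_S + 2·0.53, so 0.8529 = (0.81 + ρ_S + 1.06) / 3.060.
ρ_S = 0.8529·3.060 − 0.81 − 1.06 = 0.740.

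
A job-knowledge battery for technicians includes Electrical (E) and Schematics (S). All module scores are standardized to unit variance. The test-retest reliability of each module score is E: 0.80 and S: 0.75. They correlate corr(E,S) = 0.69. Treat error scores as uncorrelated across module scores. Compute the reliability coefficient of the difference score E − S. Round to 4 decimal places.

0.2742

Var(E−S) = 1 + 1 − 2·0.69 = 2 − 1.38 = 0.62.
With uncorrelated errors the cross-covariances are all true-score covariance, so they carry over unchanged; only the diagonal terms shrink to ρᵢσᵢ².
True-score variance = [0.80 + 0.75] − 1.38 = 1.55 − 1.38 = 0.17.
Reliability = 0.17 / 0.62 = 0.2742.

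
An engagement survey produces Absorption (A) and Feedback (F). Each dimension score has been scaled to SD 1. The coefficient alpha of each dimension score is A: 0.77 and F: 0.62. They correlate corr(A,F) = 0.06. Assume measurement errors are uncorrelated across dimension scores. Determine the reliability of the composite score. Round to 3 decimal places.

Var(A+F) = 2 + 2·[0.06] = 2 + 0.12 = 2.12.
Under uncorrelated errors the observed covariances equal the true-score covariances, so only the own-variance terms attenuate.
True-score variance = [0.77 + 0.62] + 0.12 = 1.39 + 0.12 = 1.51.
Reliability = 1.51 / 2.12 = 0.712.

0.712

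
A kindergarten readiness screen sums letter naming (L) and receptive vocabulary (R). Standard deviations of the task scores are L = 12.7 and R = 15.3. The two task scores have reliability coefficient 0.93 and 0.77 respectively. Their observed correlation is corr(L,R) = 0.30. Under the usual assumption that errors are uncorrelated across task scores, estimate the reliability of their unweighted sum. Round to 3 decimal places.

Var(L+R) = 12.7² + 15.3² + 2·[12.7·15.3·0.30] = 395.38 + 116.586 = 511.966.
Under uncorrelated errors the observed covariances equal the true-score covariances, so only the own-variance terms attenuate.
True-score variance = [12.7²·0.93 + 15.3²·0.77] + 116.586 = 330.249 + 116.586 = 446.835.
Reliability = 446.835 / 511.966 = 0.873.

0.873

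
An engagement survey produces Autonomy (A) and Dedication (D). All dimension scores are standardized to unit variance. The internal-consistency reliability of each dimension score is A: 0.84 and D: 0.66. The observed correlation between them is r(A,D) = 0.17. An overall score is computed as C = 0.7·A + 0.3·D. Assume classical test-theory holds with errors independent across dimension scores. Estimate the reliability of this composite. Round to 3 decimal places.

Var(C) = 0.7² + 0.3² + 2·[0.21·0.17] = 0.58 + 0.0714 = 0.6514.
Under uncorrelated errors the observed covariances equal the true-score covariances, so only the own-variance terms attenuate.
True-score variance = [0.7²·0.84 + 0.3²·0.66] + 0.0714 = 0.471 + 0.0714 = 0.5424.
Reliability = 0.5424 / 0.6514 = 0.833.

0.833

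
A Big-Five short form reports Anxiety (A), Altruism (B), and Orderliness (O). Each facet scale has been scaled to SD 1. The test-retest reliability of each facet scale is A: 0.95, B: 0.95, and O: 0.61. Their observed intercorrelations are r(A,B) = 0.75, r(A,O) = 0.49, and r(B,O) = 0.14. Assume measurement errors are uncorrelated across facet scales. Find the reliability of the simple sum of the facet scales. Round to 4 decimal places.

0.9149

Var(A+B+O) = 3 + 2·[0.75 + 0.49 + 0.14] = 3 + 2.76 = 5.76.
Because errors are independent across components, Cov(Tᵢ,Tⱼ) = Cov(Xᵢ,Xⱼ); the off-diagonal part of the true-score variance is the same as above.
True-score variance = [0.95 + 0.95 + 0.61] + 2.76 = 2.51 + 2.76 = 5.27.
Reliability = 5.27 / 5.76 = 0.9149.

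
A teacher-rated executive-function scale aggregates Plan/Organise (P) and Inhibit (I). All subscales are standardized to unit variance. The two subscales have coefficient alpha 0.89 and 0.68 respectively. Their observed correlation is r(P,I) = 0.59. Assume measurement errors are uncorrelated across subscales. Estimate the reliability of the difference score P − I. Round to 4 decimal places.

0.4756

Var(P−I) = 1 + 1 − 2·0.59 = 2 − 1.18 = 0.82.
Because errors are independent across components, Cov(Tᵢ,Tⱼ) = Cov(Xᵢ,Xⱼ); the off-diagonal part of the true-score variance is the same as above.
True-score variance = [0.89 + 0.68] − 1.18 = 1.57 − 1.18 = 0.39.
Reliability = 0.39 / 0.82 = 0.4756.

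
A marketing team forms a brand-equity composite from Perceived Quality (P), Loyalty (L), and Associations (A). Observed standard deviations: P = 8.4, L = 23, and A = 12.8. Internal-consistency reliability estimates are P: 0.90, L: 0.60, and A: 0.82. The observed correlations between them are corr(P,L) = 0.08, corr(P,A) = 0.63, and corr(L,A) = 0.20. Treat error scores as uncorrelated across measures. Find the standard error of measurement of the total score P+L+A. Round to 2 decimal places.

Var(total) = 763.4 + 284.147 = 1047.55.
True-score variance = 515.253 + 284.147 = 799.4, so reliability = 0.7631.
Error variance = 1047.55 − 799.4 = 248.147; SEM = √248.147 = 15.75.

15.75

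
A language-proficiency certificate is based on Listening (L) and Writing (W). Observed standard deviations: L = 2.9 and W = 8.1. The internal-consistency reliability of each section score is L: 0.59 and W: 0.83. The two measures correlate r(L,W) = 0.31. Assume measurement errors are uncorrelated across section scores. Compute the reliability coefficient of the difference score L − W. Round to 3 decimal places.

0.754

Var(L−W) = 2.9² + 8.1² − 2·2.9·8.1·0.31 = 74.02 − 14.5638 = 59.4562.
With uncorrelated errors the cross-covariances are all true-score covariance, so they carry over unchanged; only the diagonal terms shrink to ρᵢσᵢ².
True-score variance = [2.9²·0.59 + 8.1²·0.83] − 14.5638 = 59.4182 − 14.5638 = 44.8544.
Reliability = 44.8544 / 59.4562 = 0.754.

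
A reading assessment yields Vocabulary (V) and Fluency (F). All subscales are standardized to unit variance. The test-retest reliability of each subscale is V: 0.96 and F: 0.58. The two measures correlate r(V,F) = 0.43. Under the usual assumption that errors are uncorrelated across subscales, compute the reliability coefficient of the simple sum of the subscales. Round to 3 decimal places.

Var(V+F) = 2 + 2·[0.43] = 2 + 0.86 = 2.86.
Under uncorrelated errors the observed covariances equal the true-score covariances, so only the own-variance terms attenuate.
True-score variance = [0.96 + 0.58] + 0.86 = 1.54 + 0.86 = 2.4.
Reliability = 2.4 / 2.86 = 0.839.

0.839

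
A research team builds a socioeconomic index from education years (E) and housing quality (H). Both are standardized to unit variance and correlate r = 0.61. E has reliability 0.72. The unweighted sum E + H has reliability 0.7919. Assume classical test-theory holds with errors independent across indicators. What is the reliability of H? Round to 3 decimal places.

0.610

Var(E+H) = 2 + 2·0.61 = 3.220.
True-score variance = ρ_E + ρ_H + 2·0.61, so 0.7919 = (0.72 + ρ_H + 1.22) / 3.220.
ρ_H = 0.7919·3.220 − 0.72 − 1.22 = 0.610.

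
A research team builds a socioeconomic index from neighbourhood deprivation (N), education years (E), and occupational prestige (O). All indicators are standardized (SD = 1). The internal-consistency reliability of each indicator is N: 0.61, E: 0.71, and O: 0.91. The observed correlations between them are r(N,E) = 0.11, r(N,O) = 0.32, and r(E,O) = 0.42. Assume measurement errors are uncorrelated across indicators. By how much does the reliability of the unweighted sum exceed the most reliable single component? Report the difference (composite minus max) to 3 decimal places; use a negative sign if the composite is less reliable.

-0.074

Var(sum) = 3 + 1.7 = 4.7; true-score variance = 2.23 + 1.7 = 3.93; composite reliability = 0.8362.
Max component reliability = 0.9100.
Difference = 0.8362 − 0.9100 = -0.074.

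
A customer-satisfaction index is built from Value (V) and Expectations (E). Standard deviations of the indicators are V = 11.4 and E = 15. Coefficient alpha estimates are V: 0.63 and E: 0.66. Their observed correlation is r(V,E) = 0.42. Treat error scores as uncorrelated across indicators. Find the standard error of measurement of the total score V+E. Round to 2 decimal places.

11.16

Var(total) = 354.96 + 143.64 = 498.6.
True-score variance = 230.375 + 143.64 = 374.015, so reliability = 0.7501.
Error variance = 498.6 − 374.015 = 124.585; SEM = √124.585 = 11.16.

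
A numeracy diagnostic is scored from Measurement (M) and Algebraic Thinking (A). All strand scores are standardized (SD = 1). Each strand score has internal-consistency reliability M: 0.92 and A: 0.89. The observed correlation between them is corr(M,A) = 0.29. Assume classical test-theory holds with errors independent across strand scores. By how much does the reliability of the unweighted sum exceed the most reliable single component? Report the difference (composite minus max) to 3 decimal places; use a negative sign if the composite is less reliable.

Var(sum) = 2 + 0.58 = 2.58; true-score variance = 1.81 + 0.58 = 2.39; composite reliability = 0.9264.
Max component reliability = 0.9200.
Difference = 0.9264 − 0.9200 = 0.006.

0.006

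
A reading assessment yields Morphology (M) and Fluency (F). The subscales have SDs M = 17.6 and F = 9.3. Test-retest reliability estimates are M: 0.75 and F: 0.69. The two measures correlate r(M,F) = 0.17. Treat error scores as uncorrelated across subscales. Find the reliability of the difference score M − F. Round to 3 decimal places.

Var(M−F) = 17.6² + 9.3² − 2·17.6·9.3·0.17 = 396.25 − 55.6512 = 340.599.
Because errors are independent across components, Cov(Tᵢ,Tⱼ) = Cov(Xᵢ,Xⱼ); the off-diagonal part of the true-score variance is the same as above.
True-score variance = [17.6²·0.75 + 9.3²·0.69] − 55.6512 = 291.998 − 55.6512 = 236.347.
Reliability = 236.347 / 340.599 = 0.694.

0.694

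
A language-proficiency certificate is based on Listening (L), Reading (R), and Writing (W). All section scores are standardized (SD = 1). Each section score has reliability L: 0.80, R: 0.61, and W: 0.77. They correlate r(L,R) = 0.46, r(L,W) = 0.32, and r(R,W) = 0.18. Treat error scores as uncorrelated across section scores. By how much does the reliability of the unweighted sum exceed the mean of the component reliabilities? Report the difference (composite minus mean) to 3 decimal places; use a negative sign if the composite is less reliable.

Var(sum) = 3 + 1.92 = 4.92; true-score variance = 2.18 + 1.92 = 4.1; composite reliability = 0.8333.
Mean component reliability = 0.7267.
Difference = 0.8333 − 0.7267 = 0.107.

0.107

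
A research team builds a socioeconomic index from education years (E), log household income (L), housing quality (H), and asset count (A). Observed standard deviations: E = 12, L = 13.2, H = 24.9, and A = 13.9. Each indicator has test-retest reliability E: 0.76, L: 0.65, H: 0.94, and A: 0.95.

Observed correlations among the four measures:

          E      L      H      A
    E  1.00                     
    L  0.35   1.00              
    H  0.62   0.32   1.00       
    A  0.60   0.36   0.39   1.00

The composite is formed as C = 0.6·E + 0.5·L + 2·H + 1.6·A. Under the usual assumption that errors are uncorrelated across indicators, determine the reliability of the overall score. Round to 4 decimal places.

0.9591

Var(C) = 0.6²·12² + 0.5²·13.2² + 2²·24.9² + 1.6²·13.9² + 2·[0.3·12·13.2·0.35 + 1.2·12·24.9·0.62 + 0.96·12·13.9·0.60 + 13.2·24.9·0.32 + 0.8·13.2·13.9·0.36 + 3.2·24.9·13.9·0.39] = 3070.06 + 1849.96 = 4920.02.
With uncorrelated errors the cross-covariances are all true-score covariance, so they carry over unchanged; only the diagonal terms shrink to ρᵢσᵢ².
True-score variance = [0.6²·12²·0.76 + 0.5²·13.2²·0.65 + 2²·24.9²·0.94 + 1.6²·13.9²·0.95] + 1849.96 = 2868.84 + 1849.96 = 4718.8.
Reliability = 4718.8 / 4920.02 = 0.9591.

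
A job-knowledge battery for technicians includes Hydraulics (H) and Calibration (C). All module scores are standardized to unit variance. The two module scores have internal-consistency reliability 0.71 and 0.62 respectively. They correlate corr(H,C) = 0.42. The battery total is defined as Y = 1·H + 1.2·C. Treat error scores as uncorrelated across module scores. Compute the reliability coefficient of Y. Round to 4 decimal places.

Var(Y) = 1 + 1.2² + 2·[1.2·0.42] = 2.44 + 1.008 = 3.448.
Because errors are independent across components, Cov(Tᵢ,Tⱼ) = Cov(Xᵢ,Xⱼ); the off-diagonal part of the true-score variance is the same as above.
True-score variance = [0.71 + 1.2²·0.62] + 1.008 = 1.6028 + 1.008 = 2.6108.
Reliability = 2.6108 / 3.448 = 0.7572.

0.7572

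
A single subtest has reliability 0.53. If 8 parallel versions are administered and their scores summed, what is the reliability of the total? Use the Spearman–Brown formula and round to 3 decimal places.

ρ_k = kρ / (1 + (k−1)ρ) = 8·0.53 / (1 + 7·0.53) = 4.240 / 4.710 = 0.900.

0.900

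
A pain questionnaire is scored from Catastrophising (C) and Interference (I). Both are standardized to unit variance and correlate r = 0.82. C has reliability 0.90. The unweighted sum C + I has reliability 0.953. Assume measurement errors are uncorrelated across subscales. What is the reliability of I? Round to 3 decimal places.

0.929

Var(C+I) = 2 + 2·0.82 = 3.640.
True-score variance = ρ_C + ρ_I + 2·0.82, so 0.953 = (0.90 + ρ_I + 1.64) / 3.640.
ρ_I = 0.953·3.640 − 0.90 − 1.64 = 0.929.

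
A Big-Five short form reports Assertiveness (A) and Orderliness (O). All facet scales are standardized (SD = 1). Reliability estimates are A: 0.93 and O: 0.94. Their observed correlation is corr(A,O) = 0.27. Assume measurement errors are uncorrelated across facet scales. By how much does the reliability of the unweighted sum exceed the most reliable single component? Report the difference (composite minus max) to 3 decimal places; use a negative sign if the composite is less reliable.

0.009

Var(sum) = 2 + 0.54 = 2.54; true-score variance = 1.87 + 0.54 = 2.41; composite reliability = 0.9488.
Max component reliability = 0.9400.
Difference = 0.9488 − 0.9400 = 0.009.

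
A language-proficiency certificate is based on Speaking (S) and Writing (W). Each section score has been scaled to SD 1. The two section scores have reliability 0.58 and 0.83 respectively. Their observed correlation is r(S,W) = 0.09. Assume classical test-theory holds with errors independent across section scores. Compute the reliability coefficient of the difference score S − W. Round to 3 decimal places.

Var(S−W) = 1 + 1 − 2·0.09 = 2 − 0.18 = 1.82.
Under uncorrelated errors the observed covariances equal the true-score covariances, so only the own-variance terms attenuate.
True-score variance = [0.58 + 0.83] − 0.18 = 1.41 − 0.18 = 1.23.
Reliability = 1.23 / 1.82 = 0.676.

0.676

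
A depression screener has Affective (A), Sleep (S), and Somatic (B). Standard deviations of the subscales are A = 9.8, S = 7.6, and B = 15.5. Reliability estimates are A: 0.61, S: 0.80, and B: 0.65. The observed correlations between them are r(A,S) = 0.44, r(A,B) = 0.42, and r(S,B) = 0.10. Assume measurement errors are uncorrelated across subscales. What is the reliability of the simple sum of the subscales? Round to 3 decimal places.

Var(A+S+B) = 9.8² + 7.6² + 15.5² + 2·[9.8·7.6·0.44 + 9.8·15.5·0.42 + 7.6·15.5·0.10] = 394.05 + 216.698 = 610.748.
Under uncorrelated errors the observed covariances equal the true-score covariances, so only the own-variance terms attenuate.
True-score variance = [9.8²·0.61 + 7.6²·0.80 + 15.5²·0.65] + 216.698 = 260.955 + 216.698 = 477.653.
Reliability = 477.653 / 610.748 = 0.782.

0.782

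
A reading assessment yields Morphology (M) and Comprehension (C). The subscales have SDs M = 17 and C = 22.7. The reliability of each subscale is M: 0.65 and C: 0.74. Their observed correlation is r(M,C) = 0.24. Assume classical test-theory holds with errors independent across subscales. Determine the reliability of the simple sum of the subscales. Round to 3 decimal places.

0.762

Var(M+C) = 17² + 22.7² + 2·[17·22.7·0.24] = 804.29 + 185.232 = 989.522.
Under uncorrelated errors the observed covariances equal the true-score covariances, so only the own-variance terms attenuate.
True-score variance = [17²·0.65 + 22.7²·0.74] + 185.232 = 569.165 + 185.232 = 754.397.
Reliability = 754.397 / 989.522 = 0.762.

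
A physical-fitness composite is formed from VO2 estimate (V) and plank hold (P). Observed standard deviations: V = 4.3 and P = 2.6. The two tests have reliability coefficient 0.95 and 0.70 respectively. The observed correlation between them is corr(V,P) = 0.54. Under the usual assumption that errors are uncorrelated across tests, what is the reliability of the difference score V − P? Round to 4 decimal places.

Var(V−P) = 4.3² + 2.6² − 2·4.3·2.6·0.54 = 25.25 − 12.0744 = 13.1756.
Because errors are independent across components, Cov(Tᵢ,Tⱼ) = Cov(Xᵢ,Xⱼ); the off-diagonal part of the true-score variance is the same as above.
True-score variance = [4.3²·0.95 + 2.6²·0.70] − 12.0744 = 22.2975 − 12.0744 = 10.2231.
Reliability = 10.2231 / 13.1756 = 0.7759.

0.7759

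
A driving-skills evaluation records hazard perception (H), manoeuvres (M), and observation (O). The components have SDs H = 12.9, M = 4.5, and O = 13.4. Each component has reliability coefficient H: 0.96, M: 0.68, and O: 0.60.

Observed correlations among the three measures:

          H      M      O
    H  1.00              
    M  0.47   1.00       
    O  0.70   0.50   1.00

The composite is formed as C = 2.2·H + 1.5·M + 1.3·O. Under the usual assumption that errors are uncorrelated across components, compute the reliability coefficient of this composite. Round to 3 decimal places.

0.922

Var(C) = 2.2²·12.9² + 1.5²·4.5² + 1.3²·13.4² + 2·[3.3·12.9·4.5·0.47 + 2.86·12.9·13.4·0.70 + 1.95·4.5·13.4·0.50] = 1154.44 + 989.788 = 2144.23.
With uncorrelated errors the cross-covariances are all true-score covariance, so they carry over unchanged; only the diagonal terms shrink to ρᵢσᵢ².
True-score variance = [2.2²·12.9²·0.96 + 1.5²·4.5²·0.68 + 1.3²·13.4²·0.60] + 989.788 = 986.264 + 989.788 = 1976.05.
Reliability = 1976.05 / 2144.23 = 0.922.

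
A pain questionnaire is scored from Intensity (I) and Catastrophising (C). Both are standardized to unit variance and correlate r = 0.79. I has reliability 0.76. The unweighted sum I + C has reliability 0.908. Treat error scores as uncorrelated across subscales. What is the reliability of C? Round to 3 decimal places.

Var(I+C) = 2 + 2·0.79 = 3.580.
True-score variance = ρ_I + ρ_C + 2·0.79, so 0.908 = (0.76 + ρ_C + 1.58) / 3.580.
ρ_C = 0.908·3.580 − 0.76 − 1.58 = 0.911.

0.911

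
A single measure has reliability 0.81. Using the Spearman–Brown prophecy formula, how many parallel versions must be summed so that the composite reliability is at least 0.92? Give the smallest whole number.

k ≥ ρ*(1−ρ₁)/(ρ₁(1−ρ*)) = 0.92·0.19 / (0.81·0.08) = 2.698.
Smallest integer k = 3.

3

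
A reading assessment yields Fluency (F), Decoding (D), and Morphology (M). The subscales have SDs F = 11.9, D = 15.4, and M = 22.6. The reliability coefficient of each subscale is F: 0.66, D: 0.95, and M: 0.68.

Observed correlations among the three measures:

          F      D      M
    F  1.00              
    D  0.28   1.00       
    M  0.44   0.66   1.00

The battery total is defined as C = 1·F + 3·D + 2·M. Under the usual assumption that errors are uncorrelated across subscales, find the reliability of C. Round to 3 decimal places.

Var(C) = 11.9² + 3²·15.4² + 2²·22.6² + 2·[3·11.9·15.4·0.28 + 2·11.9·22.6·0.44 + 6·15.4·22.6·0.66] = 4319.09 + 3537.69 = 7856.78.
Under uncorrelated errors the observed covariances equal the true-score covariances, so only the own-variance terms attenuate.
True-score variance = [11.9²·0.66 + 3²·15.4²·0.95 + 2²·22.6²·0.68] + 3537.69 = 3510.45 + 3537.69 = 7048.14.
Reliability = 7048.14 / 7856.78 = 0.897.

0.897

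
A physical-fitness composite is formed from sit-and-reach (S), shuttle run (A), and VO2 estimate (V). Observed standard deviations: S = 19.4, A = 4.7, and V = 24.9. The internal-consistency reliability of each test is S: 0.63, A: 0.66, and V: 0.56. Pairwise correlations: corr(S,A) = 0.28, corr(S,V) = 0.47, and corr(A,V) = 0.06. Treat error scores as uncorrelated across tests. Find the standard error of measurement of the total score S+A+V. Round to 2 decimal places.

20.48

Var(total) = 1018.46 + 519.181 = 1537.64.
True-score variance = 598.892 + 519.181 = 1118.07, so reliability = 0.7271.
Error variance = 1537.64 − 1118.07 = 419.568; SEM = √419.568 = 20.48.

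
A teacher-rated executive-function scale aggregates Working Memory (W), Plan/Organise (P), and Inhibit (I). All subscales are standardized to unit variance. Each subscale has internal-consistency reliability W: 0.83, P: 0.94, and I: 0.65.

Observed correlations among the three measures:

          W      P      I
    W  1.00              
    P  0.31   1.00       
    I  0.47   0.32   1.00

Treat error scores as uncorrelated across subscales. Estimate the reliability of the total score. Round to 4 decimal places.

Var(W+P+I) = 3 + 2·[0.31 + 0.47 + 0.32] = 3 + 2.2 = 5.2.
Because errors are independent across components, Cov(Tᵢ,Tⱼ) = Cov(Xᵢ,Xⱼ); the off-diagonal part of the true-score variance is the same as above.
True-score variance = [0.83 + 0.94 + 0.65] + 2.2 = 2.42 + 2.2 = 4.62.
Reliability = 4.62 / 5.2 = 0.8885.

0.8885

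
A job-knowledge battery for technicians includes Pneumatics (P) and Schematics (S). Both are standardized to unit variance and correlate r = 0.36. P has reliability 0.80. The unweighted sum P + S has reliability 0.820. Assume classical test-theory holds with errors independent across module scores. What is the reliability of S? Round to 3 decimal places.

0.710

Var(P+S) = 2 + 2·0.36 = 2.720.
True-score variance = ρ_P + ρ_S + 2·0.36, so 0.820 = (0.80 + ρ_S + 0.72) / 2.720.
ρ_S = 0.820·2.720 − 0.80 − 0.72 = 0.710.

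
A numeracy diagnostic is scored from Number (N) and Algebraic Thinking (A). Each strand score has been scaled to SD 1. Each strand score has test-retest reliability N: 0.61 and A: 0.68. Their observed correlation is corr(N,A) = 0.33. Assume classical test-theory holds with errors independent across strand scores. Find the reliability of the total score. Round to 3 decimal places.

Var(N+A) = 2 + 2·[0.33] = 2 + 0.66 = 2.66.
With uncorrelated errors the cross-covariances are all true-score covariance, so they carry over unchanged; only the diagonal terms shrink to ρᵢσᵢ².
True-score variance = [0.61 + 0.68] + 0.66 = 1.29 + 0.66 = 1.95.
Reliability = 1.95 / 2.66 = 0.733.

0.733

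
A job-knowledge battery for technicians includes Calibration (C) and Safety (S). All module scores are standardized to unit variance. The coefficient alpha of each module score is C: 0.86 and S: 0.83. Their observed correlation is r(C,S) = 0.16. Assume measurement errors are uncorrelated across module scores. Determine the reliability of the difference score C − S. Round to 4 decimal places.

Var(C−S) = 1 + 1 − 2·0.16 = 2 − 0.32 = 1.68.
Under uncorrelated errors the observed covariances equal the true-score covariances, so only the own-variance terms attenuate.
True-score variance = [0.86 + 0.83] − 0.32 = 1.69 − 0.32 = 1.37.
Reliability = 1.37 / 1.68 = 0.8155.

0.8155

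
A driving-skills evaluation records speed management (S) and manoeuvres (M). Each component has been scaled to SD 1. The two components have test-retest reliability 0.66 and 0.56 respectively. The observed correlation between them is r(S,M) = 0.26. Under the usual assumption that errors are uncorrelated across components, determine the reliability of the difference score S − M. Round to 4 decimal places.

0.4730

Var(S−M) = 1 + 1 − 2·0.26 = 2 − 0.52 = 1.48.
Because errors are independent across components, Cov(Tᵢ,Tⱼ) = Cov(Xᵢ,Xⱼ); the off-diagonal part of the true-score variance is the same as above.
True-score variance = [0.66 + 0.56] − 0.52 = 1.22 − 0.52 = 0.7.
Reliability = 0.7 / 1.48 = 0.4730.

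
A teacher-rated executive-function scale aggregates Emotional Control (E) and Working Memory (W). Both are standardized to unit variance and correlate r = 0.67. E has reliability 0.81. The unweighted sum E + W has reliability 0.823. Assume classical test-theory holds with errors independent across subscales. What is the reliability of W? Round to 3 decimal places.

0.599

Var(E+W) = 2 + 2·0.67 = 3.340.
True-score variance = ρ_E + ρ_W + 2·0.67, so 0.823 = (0.81 + ρ_W + 1.34) / 3.340.
ρ_W = 0.823·3.340 − 0.81 − 1.34 = 0.599.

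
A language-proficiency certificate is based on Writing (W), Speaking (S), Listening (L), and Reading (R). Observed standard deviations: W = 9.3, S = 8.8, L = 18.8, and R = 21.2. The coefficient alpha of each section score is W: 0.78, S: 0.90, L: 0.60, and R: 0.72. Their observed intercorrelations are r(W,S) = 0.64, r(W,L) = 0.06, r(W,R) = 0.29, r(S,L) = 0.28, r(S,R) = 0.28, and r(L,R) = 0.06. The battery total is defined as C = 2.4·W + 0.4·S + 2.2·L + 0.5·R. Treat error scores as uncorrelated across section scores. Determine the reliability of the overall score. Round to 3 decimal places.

0.709

Var(C) = 2.4²·9.3² + 0.4²·8.8² + 2.2²·18.8² + 0.5²·21.2² + 2·[0.96·9.3·8.8·0.64 + 5.28·9.3·18.8·0.06 + 1.2·9.3·21.2·0.29 + 0.88·8.8·18.8·0.28 + 0.2·8.8·21.2·0.28 + 1.1·18.8·21.2·0.06] = 2333.58 + 503.6 = 2837.18.
Under uncorrelated errors the observed covariances equal the true-score covariances, so only the own-variance terms attenuate.
True-score variance = [2.4²·9.3²·0.78 + 0.4²·8.8²·0.90 + 2.2²·18.8²·0.60 + 0.5²·21.2²·0.72] + 503.6 = 1507.02 + 503.6 = 2010.62.
Reliability = 2010.62 / 2837.18 = 0.709.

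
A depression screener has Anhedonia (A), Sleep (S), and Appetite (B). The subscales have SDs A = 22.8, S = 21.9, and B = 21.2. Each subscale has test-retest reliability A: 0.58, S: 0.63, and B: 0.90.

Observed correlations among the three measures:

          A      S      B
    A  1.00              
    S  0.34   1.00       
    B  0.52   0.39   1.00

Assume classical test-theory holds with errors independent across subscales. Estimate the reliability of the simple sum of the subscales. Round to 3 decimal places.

Var(A+S+B) = 22.8² + 21.9² + 21.2² + 2·[22.8·21.9·0.34 + 22.8·21.2·0.52 + 21.9·21.2·0.39] = 1448.89 + 1204.37 = 2653.26.
Because errors are independent across components, Cov(Tᵢ,Tⱼ) = Cov(Xᵢ,Xⱼ); the off-diagonal part of the true-score variance is the same as above.
True-score variance = [22.8²·0.58 + 21.9²·0.63 + 21.2²·0.90] + 1204.37 = 1008.16 + 1204.37 = 2212.53.
Reliability = 2212.53 / 2653.26 = 0.834.

0.834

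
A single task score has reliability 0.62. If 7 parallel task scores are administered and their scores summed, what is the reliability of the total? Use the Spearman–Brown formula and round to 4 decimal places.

ρ_k = kρ / (1 + (k−1)ρ) = 7·0.62 / (1 + 6·0.62) = 4.340 / 4.720 = 0.9195.

0.9195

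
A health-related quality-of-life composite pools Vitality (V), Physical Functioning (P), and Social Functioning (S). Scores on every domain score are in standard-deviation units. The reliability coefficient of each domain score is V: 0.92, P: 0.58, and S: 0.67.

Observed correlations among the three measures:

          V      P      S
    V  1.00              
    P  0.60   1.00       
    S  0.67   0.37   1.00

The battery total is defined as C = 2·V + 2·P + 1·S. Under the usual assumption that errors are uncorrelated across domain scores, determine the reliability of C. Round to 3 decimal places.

Var(C) = 2² + 2² + 1 + 2·[4·0.60 + 2·0.67 + 2·0.37] = 9 + 8.96 = 17.96.
Because errors are independent across components, Cov(Tᵢ,Tⱼ) = Cov(Xᵢ,Xⱼ); the off-diagonal part of the true-score variance is the same as above.
True-score variance = [2²·0.92 + 2²·0.58 + 0.67] + 8.96 = 6.67 + 8.96 = 15.63.
Reliability = 15.63 / 17.96 = 0.870.

0.870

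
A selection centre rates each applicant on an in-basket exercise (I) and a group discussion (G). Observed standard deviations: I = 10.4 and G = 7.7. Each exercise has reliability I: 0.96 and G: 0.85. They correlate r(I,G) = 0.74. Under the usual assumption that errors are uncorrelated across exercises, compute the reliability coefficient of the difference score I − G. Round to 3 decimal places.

Var(I−G) = 10.4² + 7.7² − 2·10.4·7.7·0.74 = 167.45 − 118.518 = 48.9316.
With uncorrelated errors the cross-covariances are all true-score covariance, so they carry over unchanged; only the diagonal terms shrink to ρᵢσᵢ².
True-score variance = [10.4²·0.96 + 7.7²·0.85] − 118.518 = 154.23 − 118.518 = 35.7117.
Reliability = 35.7117 / 48.9316 = 0.730.

0.730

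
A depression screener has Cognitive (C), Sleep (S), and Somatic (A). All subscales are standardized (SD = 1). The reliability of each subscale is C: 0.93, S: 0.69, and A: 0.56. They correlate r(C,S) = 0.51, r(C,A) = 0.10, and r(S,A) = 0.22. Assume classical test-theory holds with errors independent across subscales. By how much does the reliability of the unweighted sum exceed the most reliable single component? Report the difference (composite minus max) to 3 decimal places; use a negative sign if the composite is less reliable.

Var(sum) = 3 + 1.66 = 4.66; true-score variance = 2.18 + 1.66 = 3.84; composite reliability = 0.8240.
Max component reliability = 0.9300.
Difference = 0.8240 − 0.9300 = -0.106.

-0.106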